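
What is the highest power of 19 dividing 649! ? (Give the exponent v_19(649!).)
v_19(649!) = 35

Legendre's formula: v_p(n!) = Σ_{k ≥ 1} ⌊n / p^k⌋. For p = 19, n = 649, the terms are:
  ⌊649/19^1⌋ = ⌊649/19⌋ = 34
  ⌊649/19^2⌋ = ⌊649/361⌋ = 1
(the next term ⌊649/19^3⌋ = 0, terminating the sum). Summing: v_19(649!) = 34 + 1 = 35.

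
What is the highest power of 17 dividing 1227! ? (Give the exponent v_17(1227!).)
v_17(1227!) = 76

Legendre's formula: v_p(n!) = Σ_{k ≥ 1} ⌊n / p^k⌋. For p = 17, n = 1227, the terms are:
  ⌊1227/17^1⌋ = ⌊1227/17⌋ = 72
  ⌊1227/17^2⌋ = ⌊1227/289⌋ = 4
(the next term ⌊1227/17^3⌋ = 0, terminating the sum). Summing: v_17(1227!) = 72 + 4 = 76.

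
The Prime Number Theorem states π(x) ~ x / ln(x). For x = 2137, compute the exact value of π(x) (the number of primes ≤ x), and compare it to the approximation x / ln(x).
π(2137) = 322;  x/ln(x) ≈ 278.72;  relative error ≈ 13.44%.

Directly count primes up to 2137: π(2137) = 322. The PNT approximation gives 2137/ln(2137) ≈ 2137/7.66716 ≈ 278.72. Relative error (π(x) − x/ln(x)) / π(x) ≈ 13.44%; the approximation is known to undercount slightly (Li(x) is a better estimate).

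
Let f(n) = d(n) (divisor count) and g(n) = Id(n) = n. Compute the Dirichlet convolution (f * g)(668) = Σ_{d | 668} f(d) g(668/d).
(d * Id)(668) = 1859

Divisors of 668: [1, 2, 4, 167, 334, 668]. For each d | 668:
  d = 1: d(1) · Id(668/1) = 1 · 668 = 668
  d = 2: d(2) · Id(668/2) = 2 · 334 = 668
  d = 4: d(4) · Id(668/4) = 3 · 167 = 501
  d = 167: d(167) · Id(668/167) = 2 · 4 = 8
  d = 334: d(334) · Id(668/334) = 4 · 2 = 8
  d = 668: d(668) · Id(668/668) = 6 · 1 = 6
Summing: (d * Id)(668) = 668 + 668 + 501 + 8 + 8 + 6 = 1859.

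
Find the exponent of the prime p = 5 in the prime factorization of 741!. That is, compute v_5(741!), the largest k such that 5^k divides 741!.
v_5(741!) = 183

Legendre's formula: v_p(n!) = Σ_{k ≥ 1} ⌊n / p^k⌋. For p = 5, n = 741, the terms are:
  ⌊741/5^1⌋ = ⌊741/5⌋ = 148
  ⌊741/5^2⌋ = ⌊741/25⌋ = 29
  ⌊741/5^3⌋ = ⌊741/125⌋ = 5
  ⌊741/5^4⌋ = ⌊741/625⌋ = 1
(the next term ⌊741/5^5⌋ = 0, terminating the sum). Summing: v_5(741!) = 148 + 29 + 5 + 1 = 183.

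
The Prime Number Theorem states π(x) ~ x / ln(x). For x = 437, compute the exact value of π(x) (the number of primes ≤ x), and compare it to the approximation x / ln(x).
π(437) = 84;  x/ln(x) ≈ 71.88;  relative error ≈ 14.43%.

Directly count primes up to 437: π(437) = 84. The PNT approximation gives 437/ln(437) ≈ 437/6.07993 ≈ 71.88. Relative error (π(x) − x/ln(x)) / π(x) ≈ 14.43%; the approximation is known to undercount slightly (Li(x) is a better estimate).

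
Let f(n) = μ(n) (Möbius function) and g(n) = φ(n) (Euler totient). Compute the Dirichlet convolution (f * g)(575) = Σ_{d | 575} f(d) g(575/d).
(μ * φ)(575) = 336

Divisors of 575: [1, 5, 23, 25, 115, 575]. For each d | 575:
  d = 1: μ(1) · φ(575/1) = 1 · 440 = 440
  d = 5: μ(5) · φ(575/5) = -1 · 88 = -88
  d = 23: μ(23) · φ(575/23) = -1 · 20 = -20
  d = 25: μ(25) · φ(575/25) = 0 · 22 = 0
  d = 115: μ(115) · φ(575/115) = 1 · 4 = 4
  d = 575: μ(575) · φ(575/575) = 0 · 1 = 0
Summing: (μ * φ)(575) = 440 + -88 + -20 + 0 + 4 + 0 = 336.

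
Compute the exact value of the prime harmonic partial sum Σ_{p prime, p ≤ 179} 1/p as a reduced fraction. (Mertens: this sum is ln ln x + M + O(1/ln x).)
Σ 1/p = 57342808417705079663327936281722405984299104369358607649920332497341973/29819592777931214269172453467810429868925511217482600306406141434158090

π(179) = 41, so the primes ≤ 179 are [2, 3, 5, 7, 11, 13, 17, 19, 23, 29, 31, 37, 41, 43, 47, 53, 59, 61, 67, 71, 73, 79, 83, 89, 97, 101, 103, 107, 109, 113, 127, 131, 137, 139, 149, 151, 157, 163, 167, 173, 179]. Summing 1/p over these primes: 57342808417705079663327936281722405984299104369358607649920332497341973/29819592777931214269172453467810429868925511217482600306406141434158090 ≈ 1.9230. Mertens estimate ln ln(179) + 0.2615 ≈ 1.9077.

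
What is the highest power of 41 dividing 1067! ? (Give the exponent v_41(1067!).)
v_41(1067!) = 26

Legendre's formula: v_p(n!) = Σ_{k ≥ 1} ⌊n / p^k⌋. For p = 41, n = 1067, the terms are:
  ⌊1067/41^1⌋ = ⌊1067/41⌋ = 26
(the next term ⌊1067/41^2⌋ = 0, terminating the sum). Summing: v_41(1067!) = 26 = 26.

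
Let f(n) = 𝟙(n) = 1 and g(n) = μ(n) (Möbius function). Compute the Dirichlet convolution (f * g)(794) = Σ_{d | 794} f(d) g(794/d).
(𝟙 * μ)(794) = 0

Divisors of 794: [1, 2, 397, 794]. For each d | 794:
  d = 1: 𝟙(1) · μ(794/1) = 1 · 1 = 1
  d = 2: 𝟙(2) · μ(794/2) = 1 · -1 = -1
  d = 397: 𝟙(397) · μ(794/397) = 1 · -1 = -1
  d = 794: 𝟙(794) · μ(794/794) = 1 · 1 = 1
Summing: (𝟙 * μ)(794) = 1 + -1 + -1 + 1 = 0.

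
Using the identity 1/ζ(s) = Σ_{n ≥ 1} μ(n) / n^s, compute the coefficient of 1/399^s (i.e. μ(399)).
μ(399) = -1

Factor n = 399 = 3 · 7 · 19. μ(n) = 0 if any exponent ≥ 2 (not squarefree); otherwise μ(n) = (−1)^{ω(n)} where ω(n) is the number of distinct prime factors. Applying: μ(399) = -1.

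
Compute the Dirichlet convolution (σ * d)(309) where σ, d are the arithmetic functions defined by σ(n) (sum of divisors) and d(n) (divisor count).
(σ * d)(309) = 636

Divisors of 309: [1, 3, 103, 309]. For each d | 309:
  d = 1: σ(1) · d(309/1) = 1 · 4 = 4
  d = 3: σ(3) · d(309/3) = 4 · 2 = 8
  d = 103: σ(103) · d(309/103) = 104 · 2 = 208
  d = 309: σ(309) · d(309/309) = 416 · 1 = 416
Summing: (σ * d)(309) = 4 + 8 + 208 + 416 = 636.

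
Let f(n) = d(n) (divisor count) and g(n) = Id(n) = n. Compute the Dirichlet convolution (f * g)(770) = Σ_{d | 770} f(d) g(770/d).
(d * Id)(770) = 3276

Divisors of 770: [1, 2, 5, 7, 10, 11, 14, 22, 35, 55, 70, 77, 110, 154, 385, 770]. For each d | 770:
  d = 1: d(1) · Id(770/1) = 1 · 770 = 770
  d = 2: d(2) · Id(770/2) = 2 · 385 = 770
  d = 5: d(5) · Id(770/5) = 2 · 154 = 308
  d = 7: d(7) · Id(770/7) = 2 · 110 = 220
  d = 10: d(10) · Id(770/10) = 4 · 77 = 308
  d = 11: d(11) · Id(770/11) = 2 · 70 = 140
  d = 14: d(14) · Id(770/14) = 4 · 55 = 220
  d = 22: d(22) · Id(770/22) = 4 · 35 = 140
  d = 35: d(35) · Id(770/35) = 4 · 22 = 88
  d = 55: d(55) · Id(770/55) = 4 · 14 = 56
  d = 70: d(70) · Id(770/70) = 8 · 11 = 88
  d = 77: d(77) · Id(770/77) = 4 · 10 = 40
  d = 110: d(110) · Id(770/110) = 8 · 7 = 56
  d = 154: d(154) · Id(770/154) = 8 · 5 = 40
  d = 385: d(385) · Id(770/385) = 8 · 2 = 16
  d = 770: d(770) · Id(770/770) = 16 · 1 = 16
Summing: (d * Id)(770) = 770 + 770 + 308 + 220 + 308 + 140 + 220 + 140 + 88 + 56 + 88 + 40 + 56 + 40 + 16 + 16 = 3276.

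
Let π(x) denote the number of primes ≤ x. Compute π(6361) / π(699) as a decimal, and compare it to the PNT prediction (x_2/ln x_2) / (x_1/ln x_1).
π(6361)/π(699) = 829/125 ≈ 6.6320;  PNT prediction ≈ 6.8056.

π(699) = 125 and π(6361) = 829, so π(6361)/π(699) ≈ 6.6320. The PNT-predicted ratio is (6361/ln(6361)) / (699/ln(699)) ≈ 6.8056. The two agree to within a few percent, as expected.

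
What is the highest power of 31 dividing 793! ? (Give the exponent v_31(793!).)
v_31(793!) = 25

Legendre's formula: v_p(n!) = Σ_{k ≥ 1} ⌊n / p^k⌋. For p = 31, n = 793, the terms are:
  ⌊793/31^1⌋ = ⌊793/31⌋ = 25
(the next term ⌊793/31^2⌋ = 0, terminating the sum). Summing: v_31(793!) = 25 = 25.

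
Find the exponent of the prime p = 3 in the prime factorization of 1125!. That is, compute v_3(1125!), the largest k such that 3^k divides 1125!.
v_3(1125!) = 559

Legendre's formula: v_p(n!) = Σ_{k ≥ 1} ⌊n / p^k⌋. For p = 3, n = 1125, the terms are:
  ⌊1125/3^1⌋ = ⌊1125/3⌋ = 375
  ⌊1125/3^2⌋ = ⌊1125/9⌋ = 125
  ⌊1125/3^3⌋ = ⌊1125/27⌋ = 41
  ⌊1125/3^4⌋ = ⌊1125/81⌋ = 13
  ⌊1125/3^5⌋ = ⌊1125/243⌋ = 4
  ⌊1125/3^6⌋ = ⌊1125/729⌋ = 1
(the next term ⌊1125/3^7⌋ = 0, terminating the sum). Summing: v_3(1125!) = 375 + 125 + 41 + 13 + 4 + 1 = 559.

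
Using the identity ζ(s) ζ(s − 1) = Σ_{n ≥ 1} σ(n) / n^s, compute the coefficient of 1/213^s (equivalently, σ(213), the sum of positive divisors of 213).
σ(213) = 288

In the product (Σ m^0/m^s)(Σ k / k^s) = Σ (Σ_{d | n} d) / n^s, the coefficient of 1/n^s is σ(n) = Σ_{d | n} d. For n = 213, divisors are [1, 3, 71, 213]; summing: σ(213) = 288.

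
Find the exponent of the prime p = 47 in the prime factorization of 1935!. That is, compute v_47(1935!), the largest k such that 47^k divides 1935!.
v_47(1935!) = 41

Legendre's formula: v_p(n!) = Σ_{k ≥ 1} ⌊n / p^k⌋. For p = 47, n = 1935, the terms are:
  ⌊1935/47^1⌋ = ⌊1935/47⌋ = 41
(the next term ⌊1935/47^2⌋ = 0, terminating the sum). Summing: v_47(1935!) = 41 = 41.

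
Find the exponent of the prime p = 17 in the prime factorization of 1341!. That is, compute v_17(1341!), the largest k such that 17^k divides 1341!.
v_17(1341!) = 82

Legendre's formula: v_p(n!) = Σ_{k ≥ 1} ⌊n / p^k⌋. For p = 17, n = 1341, the terms are:
  ⌊1341/17^1⌋ = ⌊1341/17⌋ = 78
  ⌊1341/17^2⌋ = ⌊1341/289⌋ = 4
(the next term ⌊1341/17^3⌋ = 0, terminating the sum). Summing: v_17(1341!) = 78 + 4 = 82.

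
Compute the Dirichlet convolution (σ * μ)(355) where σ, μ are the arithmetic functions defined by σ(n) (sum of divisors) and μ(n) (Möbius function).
(σ * μ)(355) = 355

Divisors of 355: [1, 5, 71, 355]. For each d | 355:
  d = 1: σ(1) · μ(355/1) = 1 · 1 = 1
  d = 5: σ(5) · μ(355/5) = 6 · -1 = -6
  d = 71: σ(71) · μ(355/71) = 72 · -1 = -72
  d = 355: σ(355) · μ(355/355) = 432 · 1 = 432
Summing: (σ * μ)(355) = 1 + -6 + -72 + 432 = 355.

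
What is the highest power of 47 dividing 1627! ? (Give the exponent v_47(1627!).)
v_47(1627!) = 34

Legendre's formula: v_p(n!) = Σ_{k ≥ 1} ⌊n / p^k⌋. For p = 47, n = 1627, the terms are:
  ⌊1627/47^1⌋ = ⌊1627/47⌋ = 34
(the next term ⌊1627/47^2⌋ = 0, terminating the sum). Summing: v_47(1627!) = 34 = 34.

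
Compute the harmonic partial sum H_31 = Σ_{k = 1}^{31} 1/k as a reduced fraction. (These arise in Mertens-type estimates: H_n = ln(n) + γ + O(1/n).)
H_31 = 290774257297357/72201776446800

Direct summation: H_31 = 1 + 1/2 + ... + 1/31. The least common denominator is lcm(1, ..., 31) = 72201776446800; over this denominator the numerator is 72201776446800 + 36100888223400 + 24067258815600 + 18050444111700 + 14440355289360 + 12033629407800 + 10314539492400 + 9025222055850 + 8022419605200 + 7220177644680 + 6563797858800 + 6016814703900 + 5553982803600 + 5157269746200 + 4813451763120 + 4512611027925 + 4247163320400 + 4011209802600 + 3800093497200 + 3610088822340 + 3438179830800 + 3281898929400 + 3139207671600 + 3008407351950 + 2888071057872 + 2776991401800 + 2674139868400 + 2578634873100 + 2489716429200 + 2406725881560 + 2329089562800 = 290774257297357, so H_31 = 290774257297357/72201776446800 (already in lowest terms) ≈ 4.02725. (The PNT-adjacent estimate ln(31) + γ ≈ 4.01120 matches within O(1/n).)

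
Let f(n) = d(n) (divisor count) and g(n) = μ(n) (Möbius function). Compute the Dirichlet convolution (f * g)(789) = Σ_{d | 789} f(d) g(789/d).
(d * μ)(789) = 1

Divisors of 789: [1, 3, 263, 789]. For each d | 789:
  d = 1: d(1) · μ(789/1) = 1 · 1 = 1
  d = 3: d(3) · μ(789/3) = 2 · -1 = -2
  d = 263: d(263) · μ(789/263) = 2 · -1 = -2
  d = 789: d(789) · μ(789/789) = 4 · 1 = 4
Summing: (d * μ)(789) = 1 + -2 + -2 + 4 = 1.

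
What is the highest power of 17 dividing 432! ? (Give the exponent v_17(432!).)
v_17(432!) = 26

Legendre's formula: v_p(n!) = Σ_{k ≥ 1} ⌊n / p^k⌋. For p = 17, n = 432, the terms are:
  ⌊432/17^1⌋ = ⌊432/17⌋ = 25
  ⌊432/17^2⌋ = ⌊432/289⌋ = 1
(the next term ⌊432/17^3⌋ = 0, terminating the sum). Summing: v_17(432!) = 25 + 1 = 26.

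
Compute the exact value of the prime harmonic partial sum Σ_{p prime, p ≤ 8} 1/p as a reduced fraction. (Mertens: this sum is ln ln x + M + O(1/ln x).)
Σ 1/p = 247/210

π(8) = 4, so the primes ≤ 8 are [2, 3, 5, 7]. Summing 1/p over these primes: 247/210 ≈ 1.1762. Mertens estimate ln ln(8) + 0.2615 ≈ 0.9936.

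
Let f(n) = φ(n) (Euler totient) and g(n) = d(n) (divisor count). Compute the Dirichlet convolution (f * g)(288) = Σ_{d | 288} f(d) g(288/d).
(φ * d)(288) = 819

Divisors of 288: [1, 2, 3, 4, 6, 8, 9, 12, 16, 18, 24, 32, 36, 48, 72, 96, 144, 288]. For each d | 288:
  d = 1: φ(1) · d(288/1) = 1 · 18 = 18
  d = 2: φ(2) · d(288/2) = 1 · 15 = 15
  d = 3: φ(3) · d(288/3) = 2 · 12 = 24
  d = 4: φ(4) · d(288/4) = 2 · 12 = 24
  d = 6: φ(6) · d(288/6) = 2 · 10 = 20
  d = 8: φ(8) · d(288/8) = 4 · 9 = 36
  d = 9: φ(9) · d(288/9) = 6 · 6 = 36
  d = 12: φ(12) · d(288/12) = 4 · 8 = 32
  d = 16: φ(16) · d(288/16) = 8 · 6 = 48
  d = 18: φ(18) · d(288/18) = 6 · 5 = 30
  d = 24: φ(24) · d(288/24) = 8 · 6 = 48
  d = 32: φ(32) · d(288/32) = 16 · 3 = 48
  d = 36: φ(36) · d(288/36) = 12 · 4 = 48
  d = 48: φ(48) · d(288/48) = 16 · 4 = 64
  d = 72: φ(72) · d(288/72) = 24 · 3 = 72
  d = 96: φ(96) · d(288/96) = 32 · 2 = 64
  d = 144: φ(144) · d(288/144) = 48 · 2 = 96
  d = 288: φ(288) · d(288/288) = 96 · 1 = 96
Summing: (φ * d)(288) = 18 + 15 + 24 + 24 + 20 + 36 + 36 + 32 + 48 + 30 + 48 + 48 + 48 + 64 + 72 + 64 + 96 + 96 = 819.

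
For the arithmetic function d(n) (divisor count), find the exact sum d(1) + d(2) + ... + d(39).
Σ_{n ≤ 39} d(n) = 150

Compute d(n) for each 1 ≤ n ≤ 39: d(1) = 1, d(2) = 2, d(3) = 2, d(4) = 3, d(5) = 2, d(6) = 4, d(7) = 2, d(8) = 4, d(9) = 3, d(10) = 4, d(11) = 2, d(12) = 6, d(13) = 2, d(14) = 4, d(15) = 4, d(16) = 5, d(17) = 2, d(18) = 6, d(19) = 2, d(20) = 6, d(21) = 4, d(22) = 4, d(23) = 2, d(24) = 8, d(25) = 3, d(26) = 4, d(27) = 4, d(28) = 6, d(29) = 2, d(30) = 8, d(31) = 2, d(32) = 6, d(33) = 4, d(34) = 4, d(35) = 4, d(36) = 9, d(37) = 2, d(38) = 4, d(39) = 4. Summing all 39 values: 150. (Dirichlet's divisor formula: Σ_{n ≤ x} d(n) = x ln(x) + (2γ − 1) x + O(√x). For x = 39, the asymptotic estimate is ≈ 148.90.)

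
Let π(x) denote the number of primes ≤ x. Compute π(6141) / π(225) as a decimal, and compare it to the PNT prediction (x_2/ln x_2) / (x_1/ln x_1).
π(6141)/π(225) = 800/48 ≈ 16.6667;  PNT prediction ≈ 16.9469.

π(225) = 48 and π(6141) = 800, so π(6141)/π(225) ≈ 16.6667. The PNT-predicted ratio is (6141/ln(6141)) / (225/ln(225)) ≈ 16.9469. The two agree to within a few percent, as expected.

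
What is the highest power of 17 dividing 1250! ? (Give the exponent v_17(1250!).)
v_17(1250!) = 77

Legendre's formula: v_p(n!) = Σ_{k ≥ 1} ⌊n / p^k⌋. For p = 17, n = 1250, the terms are:
  ⌊1250/17^1⌋ = ⌊1250/17⌋ = 73
  ⌊1250/17^2⌋ = ⌊1250/289⌋ = 4
(the next term ⌊1250/17^3⌋ = 0, terminating the sum). Summing: v_17(1250!) = 73 + 4 = 77.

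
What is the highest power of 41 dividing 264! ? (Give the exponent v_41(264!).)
v_41(264!) = 6

Legendre's formula: v_p(n!) = Σ_{k ≥ 1} ⌊n / p^k⌋. For p = 41, n = 264, the terms are:
  ⌊264/41^1⌋ = ⌊264/41⌋ = 6
(the next term ⌊264/41^2⌋ = 0, terminating the sum). Summing: v_41(264!) = 6 = 6.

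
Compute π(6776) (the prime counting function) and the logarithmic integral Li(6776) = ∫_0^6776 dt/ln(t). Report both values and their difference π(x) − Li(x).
π(6776) = 871;  Li(6776) ≈ 888.98;  π(x) − Li(x) ≈ -17.98.

Direct count of primes ≤ 6776 gives π(6776) = 871. Numerical evaluation of the logarithmic integral gives Li(6776) ≈ 888.98. The difference π(x) − Li(x) ≈ -17.98 is typically negative for small/moderate x (Li(x) overestimates), though Littlewood's theorem shows this sign changes infinitely often.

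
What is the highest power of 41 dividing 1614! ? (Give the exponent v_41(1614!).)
v_41(1614!) = 39

Legendre's formula: v_p(n!) = Σ_{k ≥ 1} ⌊n / p^k⌋. For p = 41, n = 1614, the terms are:
  ⌊1614/41^1⌋ = ⌊1614/41⌋ = 39
(the next term ⌊1614/41^2⌋ = 0, terminating the sum). Summing: v_41(1614!) = 39 = 39.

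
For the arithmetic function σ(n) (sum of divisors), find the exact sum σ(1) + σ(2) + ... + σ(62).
Σ_{n ≤ 62} σ(n) = 3172

Compute σ(n) for each 1 ≤ n ≤ 62: σ(1) = 1, σ(2) = 3, σ(3) = 4, σ(4) = 7, σ(5) = 6, σ(6) = 12, σ(7) = 8, σ(8) = 15, σ(9) = 13, σ(10) = 18, σ(11) = 12, σ(12) = 28, σ(13) = 14, σ(14) = 24, σ(15) = 24, σ(16) = 31, σ(17) = 18, σ(18) = 39, σ(19) = 20, σ(20) = 42, σ(21) = 32, σ(22) = 36, σ(23) = 24, σ(24) = 60, σ(25) = 31, σ(26) = 42, σ(27) = 40, σ(28) = 56, σ(29) = 30, σ(30) = 72, σ(31) = 32, σ(32) = 63, σ(33) = 48, σ(34) = 54, σ(35) = 48, σ(36) = 91, σ(37) = 38, σ(38) = 60, σ(39) = 56, σ(40) = 90, σ(41) = 42, σ(42) = 96, σ(43) = 44, σ(44) = 84, σ(45) = 78, σ(46) = 72, σ(47) = 48, σ(48) = 124, σ(49) = 57, σ(50) = 93, σ(51) = 72, σ(52) = 98, σ(53) = 54, σ(54) = 120, σ(55) = 72, σ(56) = 120, σ(57) = 80, σ(58) = 90, σ(59) = 60, σ(60) = 168, σ(61) = 62, σ(62) = 96. Summing all 62 values: 3172. (Average order: Σ_{n ≤ x} σ(n) ~ (π²/12) x². For x = 62, (π²/12)·62² ≈ 3161.56.)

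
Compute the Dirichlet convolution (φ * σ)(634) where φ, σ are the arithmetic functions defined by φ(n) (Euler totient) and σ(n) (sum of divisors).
(φ * σ)(634) = 2536

Divisors of 634: [1, 2, 317, 634]. For each d | 634:
  d = 1: φ(1) · σ(634/1) = 1 · 954 = 954
  d = 2: φ(2) · σ(634/2) = 1 · 318 = 318
  d = 317: φ(317) · σ(634/317) = 316 · 3 = 948
  d = 634: φ(634) · σ(634/634) = 316 · 1 = 316
Summing: (φ * σ)(634) = 954 + 318 + 948 + 316 = 2536.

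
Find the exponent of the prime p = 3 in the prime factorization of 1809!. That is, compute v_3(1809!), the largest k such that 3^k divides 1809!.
v_3(1809!) = 902

Legendre's formula: v_p(n!) = Σ_{k ≥ 1} ⌊n / p^k⌋. For p = 3, n = 1809, the terms are:
  ⌊1809/3^1⌋ = ⌊1809/3⌋ = 603
  ⌊1809/3^2⌋ = ⌊1809/9⌋ = 201
  ⌊1809/3^3⌋ = ⌊1809/27⌋ = 67
  ⌊1809/3^4⌋ = ⌊1809/81⌋ = 22
  ⌊1809/3^5⌋ = ⌊1809/243⌋ = 7
  ⌊1809/3^6⌋ = ⌊1809/729⌋ = 2
(the next term ⌊1809/3^7⌋ = 0, terminating the sum). Summing: v_3(1809!) = 603 + 201 + 67 + 22 + 7 + 2 = 902.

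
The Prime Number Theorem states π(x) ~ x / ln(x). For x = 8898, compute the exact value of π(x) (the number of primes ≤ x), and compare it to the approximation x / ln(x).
π(8898) = 1108;  x/ln(x) ≈ 978.49;  relative error ≈ 11.69%.

Directly count primes up to 8898: π(8898) = 1108. The PNT approximation gives 8898/ln(8898) ≈ 8898/9.09358 ≈ 978.49. Relative error (π(x) − x/ln(x)) / π(x) ≈ 11.69%; the approximation is known to undercount slightly (Li(x) is a better estimate).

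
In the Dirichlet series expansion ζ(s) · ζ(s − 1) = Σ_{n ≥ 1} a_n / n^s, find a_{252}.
σ(252) = 728

In the product (Σ m^0/m^s)(Σ k / k^s) = Σ (Σ_{d | n} d) / n^s, the coefficient of 1/n^s is σ(n) = Σ_{d | n} d. For n = 252, divisors are [1, 2, 3, 4, 6, 7, 9, 12, 14, 18, 21, 28, 36, 42, 63, 84, 126, 252]; summing: σ(252) = 728.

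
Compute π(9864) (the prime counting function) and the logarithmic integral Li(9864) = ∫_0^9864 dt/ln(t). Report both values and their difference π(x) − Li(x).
π(9864) = 1217;  Li(9864) ≈ 1231.36;  π(x) − Li(x) ≈ -14.36.

Direct count of primes ≤ 9864 gives π(9864) = 1217. Numerical evaluation of the logarithmic integral gives Li(9864) ≈ 1231.36. The difference π(x) − Li(x) ≈ -14.36 is typically negative for small/moderate x (Li(x) overestimates), though Littlewood's theorem shows this sign changes infinitely often.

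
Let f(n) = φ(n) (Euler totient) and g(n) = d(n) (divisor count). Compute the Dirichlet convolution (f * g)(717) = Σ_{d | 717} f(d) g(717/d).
(φ * d)(717) = 960

Divisors of 717: [1, 3, 239, 717]. For each d | 717:
  d = 1: φ(1) · d(717/1) = 1 · 4 = 4
  d = 3: φ(3) · d(717/3) = 2 · 2 = 4
  d = 239: φ(239) · d(717/239) = 238 · 2 = 476
  d = 717: φ(717) · d(717/717) = 476 · 1 = 476
Summing: (φ * d)(717) = 4 + 4 + 476 + 476 = 960.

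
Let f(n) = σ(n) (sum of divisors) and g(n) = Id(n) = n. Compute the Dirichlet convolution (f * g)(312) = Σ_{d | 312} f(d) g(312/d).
(σ * Id)(312) = 9261

Divisors of 312: [1, 2, 3, 4, 6, 8, 12, 13, 24, 26, 39, 52, 78, 104, 156, 312]. For each d | 312:
  d = 1: σ(1) · Id(312/1) = 1 · 312 = 312
  d = 2: σ(2) · Id(312/2) = 3 · 156 = 468
  d = 3: σ(3) · Id(312/3) = 4 · 104 = 416
  d = 4: σ(4) · Id(312/4) = 7 · 78 = 546
  d = 6: σ(6) · Id(312/6) = 12 · 52 = 624
  d = 8: σ(8) · Id(312/8) = 15 · 39 = 585
  d = 12: σ(12) · Id(312/12) = 28 · 26 = 728
  d = 13: σ(13) · Id(312/13) = 14 · 24 = 336
  d = 24: σ(24) · Id(312/24) = 60 · 13 = 780
  d = 26: σ(26) · Id(312/26) = 42 · 12 = 504
  d = 39: σ(39) · Id(312/39) = 56 · 8 = 448
  d = 52: σ(52) · Id(312/52) = 98 · 6 = 588
  d = 78: σ(78) · Id(312/78) = 168 · 4 = 672
  d = 104: σ(104) · Id(312/104) = 210 · 3 = 630
  d = 156: σ(156) · Id(312/156) = 392 · 2 = 784
  d = 312: σ(312) · Id(312/312) = 840 · 1 = 840
Summing: (σ * Id)(312) = 312 + 468 + 416 + 546 + 624 + 585 + 728 + 336 + 780 + 504 + 448 + 588 + 672 + 630 + 784 + 840 = 9261.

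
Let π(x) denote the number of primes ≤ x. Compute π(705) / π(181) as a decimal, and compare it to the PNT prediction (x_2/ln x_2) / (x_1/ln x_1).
π(705)/π(181) = 126/42 ≈ 3.0000;  PNT prediction ≈ 3.0875.

π(181) = 42 and π(705) = 126, so π(705)/π(181) ≈ 3.0000. The PNT-predicted ratio is (705/ln(705)) / (181/ln(181)) ≈ 3.0875. The two agree to within a few percent, as expected.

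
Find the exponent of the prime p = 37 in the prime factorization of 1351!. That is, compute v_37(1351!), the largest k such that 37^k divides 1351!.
v_37(1351!) = 36

Legendre's formula: v_p(n!) = Σ_{k ≥ 1} ⌊n / p^k⌋. For p = 37, n = 1351, the terms are:
  ⌊1351/37^1⌋ = ⌊1351/37⌋ = 36
(the next term ⌊1351/37^2⌋ = 0, terminating the sum). Summing: v_37(1351!) = 36 = 36.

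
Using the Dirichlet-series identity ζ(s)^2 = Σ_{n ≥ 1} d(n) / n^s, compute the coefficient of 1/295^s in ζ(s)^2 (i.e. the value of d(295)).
d(295) = 4

ζ(s)^2 = (Σ 1/m^s)(Σ 1/k^s). The coefficient of 1/n^s in the product is the number of ordered pairs (m, k) with mk = n, which equals d(n). For n = 295, divisors are [1, 5, 59, 295], so d(295) = 4.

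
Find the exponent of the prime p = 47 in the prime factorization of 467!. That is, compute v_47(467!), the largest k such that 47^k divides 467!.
v_47(467!) = 9

Legendre's formula: v_p(n!) = Σ_{k ≥ 1} ⌊n / p^k⌋. For p = 47, n = 467, the terms are:
  ⌊467/47^1⌋ = ⌊467/47⌋ = 9
(the next term ⌊467/47^2⌋ = 0, terminating the sum). Summing: v_47(467!) = 9 = 9.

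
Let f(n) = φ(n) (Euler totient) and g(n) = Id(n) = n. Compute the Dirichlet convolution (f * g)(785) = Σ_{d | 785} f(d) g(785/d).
(φ * Id)(785) = 2817

Divisors of 785: [1, 5, 157, 785]. For each d | 785:
  d = 1: φ(1) · Id(785/1) = 1 · 785 = 785
  d = 5: φ(5) · Id(785/5) = 4 · 157 = 628
  d = 157: φ(157) · Id(785/157) = 156 · 5 = 780
  d = 785: φ(785) · Id(785/785) = 624 · 1 = 624
Summing: (φ * Id)(785) = 785 + 628 + 780 + 624 = 2817.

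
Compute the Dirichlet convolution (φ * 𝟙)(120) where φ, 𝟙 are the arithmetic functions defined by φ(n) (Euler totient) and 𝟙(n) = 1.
(φ * 𝟙)(120) = 120

Divisors of 120: [1, 2, 3, 4, 5, 6, 8, 10, 12, 15, 20, 24, 30, 40, 60, 120]. For each d | 120:
  d = 1: φ(1) · 𝟙(120/1) = 1 · 1 = 1
  d = 2: φ(2) · 𝟙(120/2) = 1 · 1 = 1
  d = 3: φ(3) · 𝟙(120/3) = 2 · 1 = 2
  d = 4: φ(4) · 𝟙(120/4) = 2 · 1 = 2
  d = 5: φ(5) · 𝟙(120/5) = 4 · 1 = 4
  d = 6: φ(6) · 𝟙(120/6) = 2 · 1 = 2
  d = 8: φ(8) · 𝟙(120/8) = 4 · 1 = 4
  d = 10: φ(10) · 𝟙(120/10) = 4 · 1 = 4
  d = 12: φ(12) · 𝟙(120/12) = 4 · 1 = 4
  d = 15: φ(15) · 𝟙(120/15) = 8 · 1 = 8
  d = 20: φ(20) · 𝟙(120/20) = 8 · 1 = 8
  d = 24: φ(24) · 𝟙(120/24) = 8 · 1 = 8
  d = 30: φ(30) · 𝟙(120/30) = 8 · 1 = 8
  d = 40: φ(40) · 𝟙(120/40) = 16 · 1 = 16
  d = 60: φ(60) · 𝟙(120/60) = 16 · 1 = 16
  d = 120: φ(120) · 𝟙(120/120) = 32 · 1 = 32
Summing: (φ * 𝟙)(120) = 1 + 1 + 2 + 2 + 4 + 2 + 4 + 4 + 4 + 8 + 8 + 8 + 8 + 16 + 16 + 32 = 120.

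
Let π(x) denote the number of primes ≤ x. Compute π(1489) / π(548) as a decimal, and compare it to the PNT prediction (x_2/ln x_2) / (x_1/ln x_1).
π(1489)/π(548) = 237/101 ≈ 2.3465;  PNT prediction ≈ 2.3454.

π(548) = 101 and π(1489) = 237, so π(1489)/π(548) ≈ 2.3465. The PNT-predicted ratio is (1489/ln(1489)) / (548/ln(548)) ≈ 2.3454. The two agree to within a few percent, as expected.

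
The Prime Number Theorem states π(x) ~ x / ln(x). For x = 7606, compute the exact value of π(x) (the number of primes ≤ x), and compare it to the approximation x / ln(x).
π(7606) = 966;  x/ln(x) ≈ 851.10;  relative error ≈ 11.89%.

Directly count primes up to 7606: π(7606) = 966. The PNT approximation gives 7606/ln(7606) ≈ 7606/8.93669 ≈ 851.10. Relative error (π(x) − x/ln(x)) / π(x) ≈ 11.89%; the approximation is known to undercount slightly (Li(x) is a better estimate).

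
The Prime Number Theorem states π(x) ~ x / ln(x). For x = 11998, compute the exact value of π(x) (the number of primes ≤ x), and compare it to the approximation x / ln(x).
π(11998) = 1438;  x/ln(x) ≈ 1277.40;  relative error ≈ 11.17%.

Directly count primes up to 11998: π(11998) = 1438. The PNT approximation gives 11998/ln(11998) ≈ 11998/9.39250 ≈ 1277.40. Relative error (π(x) − x/ln(x)) / π(x) ≈ 11.17%; the approximation is known to undercount slightly (Li(x) is a better estimate).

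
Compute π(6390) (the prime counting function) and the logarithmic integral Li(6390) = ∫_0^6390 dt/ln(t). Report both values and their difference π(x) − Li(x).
π(6390) = 833;  Li(6390) ≈ 845.08;  π(x) − Li(x) ≈ -12.08.

Direct count of primes ≤ 6390 gives π(6390) = 833. Numerical evaluation of the logarithmic integral gives Li(6390) ≈ 845.08. The difference π(x) − Li(x) ≈ -12.08 is typically negative for small/moderate x (Li(x) overestimates), though Littlewood's theorem shows this sign changes infinitely often.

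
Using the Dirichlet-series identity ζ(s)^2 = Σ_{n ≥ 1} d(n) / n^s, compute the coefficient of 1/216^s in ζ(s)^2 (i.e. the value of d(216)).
d(216) = 16

ζ(s)^2 = (Σ 1/m^s)(Σ 1/k^s). The coefficient of 1/n^s in the product is the number of ordered pairs (m, k) with mk = n, which equals d(n). For n = 216, divisors are [1, 2, 3, 4, 6, 8, 9, 12, 18, 24, 27, 36, 54, 72, 108, 216], so d(216) = 16.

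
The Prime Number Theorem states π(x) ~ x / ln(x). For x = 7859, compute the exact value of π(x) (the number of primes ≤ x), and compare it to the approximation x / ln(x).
π(7859) = 992;  x/ln(x) ≈ 876.20;  relative error ≈ 11.67%.

Directly count primes up to 7859: π(7859) = 992. The PNT approximation gives 7859/ln(7859) ≈ 7859/8.96941 ≈ 876.20. Relative error (π(x) − x/ln(x)) / π(x) ≈ 11.67%; the approximation is known to undercount slightly (Li(x) is a better estimate).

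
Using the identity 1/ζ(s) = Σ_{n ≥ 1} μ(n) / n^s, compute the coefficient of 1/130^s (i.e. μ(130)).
μ(130) = -1

Factor n = 130 = 2 · 5 · 13. μ(n) = 0 if any exponent ≥ 2 (not squarefree); otherwise μ(n) = (−1)^{ω(n)} where ω(n) is the number of distinct prime factors. Applying: μ(130) = -1.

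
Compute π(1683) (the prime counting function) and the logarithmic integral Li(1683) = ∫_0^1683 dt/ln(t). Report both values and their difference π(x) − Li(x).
π(1683) = 263;  Li(1683) ≈ 272.64;  π(x) − Li(x) ≈ -9.64.

Direct count of primes ≤ 1683 gives π(1683) = 263. Numerical evaluation of the logarithmic integral gives Li(1683) ≈ 272.64. The difference π(x) − Li(x) ≈ -9.64 is typically negative for small/moderate x (Li(x) overestimates), though Littlewood's theorem shows this sign changes infinitely often.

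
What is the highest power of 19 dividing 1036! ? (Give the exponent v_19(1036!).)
v_19(1036!) = 56

Legendre's formula: v_p(n!) = Σ_{k ≥ 1} ⌊n / p^k⌋. For p = 19, n = 1036, the terms are:
  ⌊1036/19^1⌋ = ⌊1036/19⌋ = 54
  ⌊1036/19^2⌋ = ⌊1036/361⌋ = 2
(the next term ⌊1036/19^3⌋ = 0, terminating the sum). Summing: v_19(1036!) = 54 + 2 = 56.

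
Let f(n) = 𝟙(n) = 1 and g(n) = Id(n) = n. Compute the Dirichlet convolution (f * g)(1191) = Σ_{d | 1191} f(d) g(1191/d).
(𝟙 * Id)(1191) = 1592

Divisors of 1191: [1, 3, 397, 1191]. For each d | 1191:
  d = 1: 𝟙(1) · Id(1191/1) = 1 · 1191 = 1191
  d = 3: 𝟙(3) · Id(1191/3) = 1 · 397 = 397
  d = 397: 𝟙(397) · Id(1191/397) = 1 · 3 = 3
  d = 1191: 𝟙(1191) · Id(1191/1191) = 1 · 1 = 1
Summing: (𝟙 * Id)(1191) = 1191 + 397 + 3 + 1 = 1592.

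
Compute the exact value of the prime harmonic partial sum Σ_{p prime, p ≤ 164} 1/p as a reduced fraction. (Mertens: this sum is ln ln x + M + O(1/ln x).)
Σ 1/p = 10988187442690106858194788089546541159451476081371138484805233167/5766152219975951659023630035336134306565384015606066319856068810

π(164) = 38, so the primes ≤ 164 are [2, 3, 5, 7, 11, 13, 17, 19, 23, 29, 31, 37, 41, 43, 47, 53, 59, 61, 67, 71, 73, 79, 83, 89, 97, 101, 103, 107, 109, 113, 127, 131, 137, 139, 149, 151, 157, 163]. Summing 1/p over these primes: 10988187442690106858194788089546541159451476081371138484805233167/5766152219975951659023630035336134306565384015606066319856068810 ≈ 1.9056. Mertens estimate ln ln(164) + 0.2615 ≈ 1.8907.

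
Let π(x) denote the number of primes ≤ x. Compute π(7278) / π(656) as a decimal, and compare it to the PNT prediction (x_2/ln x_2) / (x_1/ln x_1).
π(7278)/π(656) = 928/119 ≈ 7.7983;  PNT prediction ≈ 8.0922.

π(656) = 119 and π(7278) = 928, so π(7278)/π(656) ≈ 7.7983. The PNT-predicted ratio is (7278/ln(7278)) / (656/ln(656)) ≈ 8.0922. The two agree to within a few percent, as expected.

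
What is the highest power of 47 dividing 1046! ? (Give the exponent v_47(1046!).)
v_47(1046!) = 22

Legendre's formula: v_p(n!) = Σ_{k ≥ 1} ⌊n / p^k⌋. For p = 47, n = 1046, the terms are:
  ⌊1046/47^1⌋ = ⌊1046/47⌋ = 22
(the next term ⌊1046/47^2⌋ = 0, terminating the sum). Summing: v_47(1046!) = 22 = 22.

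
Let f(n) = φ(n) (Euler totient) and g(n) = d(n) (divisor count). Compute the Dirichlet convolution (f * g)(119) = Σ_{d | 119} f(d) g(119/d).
(φ * d)(119) = 144

Divisors of 119: [1, 7, 17, 119]. For each d | 119:
  d = 1: φ(1) · d(119/1) = 1 · 4 = 4
  d = 7: φ(7) · d(119/7) = 6 · 2 = 12
  d = 17: φ(17) · d(119/17) = 16 · 2 = 32
  d = 119: φ(119) · d(119/119) = 96 · 1 = 96
Summing: (φ * d)(119) = 4 + 12 + 32 + 96 = 144.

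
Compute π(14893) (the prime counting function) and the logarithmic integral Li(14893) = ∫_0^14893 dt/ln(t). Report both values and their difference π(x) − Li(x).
π(14893) = 1745;  Li(14893) ≈ 1765.49;  π(x) − Li(x) ≈ -20.49.

Direct count of primes ≤ 14893 gives π(14893) = 1745. Numerical evaluation of the logarithmic integral gives Li(14893) ≈ 1765.49. The difference π(x) − Li(x) ≈ -20.49 is typically negative for small/moderate x (Li(x) overestimates), though Littlewood's theorem shows this sign changes infinitely often.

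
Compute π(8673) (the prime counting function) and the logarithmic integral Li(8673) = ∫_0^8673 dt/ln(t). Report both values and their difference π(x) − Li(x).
π(8673) = 1079;  Li(8673) ≈ 1100.96;  π(x) − Li(x) ≈ -21.96.

Direct count of primes ≤ 8673 gives π(8673) = 1079. Numerical evaluation of the logarithmic integral gives Li(8673) ≈ 1100.96. The difference π(x) − Li(x) ≈ -21.96 is typically negative for small/moderate x (Li(x) overestimates), though Littlewood's theorem shows this sign changes infinitely often.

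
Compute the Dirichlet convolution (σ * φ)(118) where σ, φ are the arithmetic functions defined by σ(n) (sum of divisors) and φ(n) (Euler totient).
(σ * φ)(118) = 472

Divisors of 118: [1, 2, 59, 118]. For each d | 118:
  d = 1: σ(1) · φ(118/1) = 1 · 58 = 58
  d = 2: σ(2) · φ(118/2) = 3 · 58 = 174
  d = 59: σ(59) · φ(118/59) = 60 · 1 = 60
  d = 118: σ(118) · φ(118/118) = 180 · 1 = 180
Summing: (σ * φ)(118) = 58 + 174 + 60 + 180 = 472.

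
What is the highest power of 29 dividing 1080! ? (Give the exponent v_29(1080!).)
v_29(1080!) = 38

Legendre's formula: v_p(n!) = Σ_{k ≥ 1} ⌊n / p^k⌋. For p = 29, n = 1080, the terms are:
  ⌊1080/29^1⌋ = ⌊1080/29⌋ = 37
  ⌊1080/29^2⌋ = ⌊1080/841⌋ = 1
(the next term ⌊1080/29^3⌋ = 0, terminating the sum). Summing: v_29(1080!) = 37 + 1 = 38.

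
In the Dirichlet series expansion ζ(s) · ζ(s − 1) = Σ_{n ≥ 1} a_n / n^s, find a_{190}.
σ(190) = 360

In the product (Σ m^0/m^s)(Σ k / k^s) = Σ (Σ_{d | n} d) / n^s, the coefficient of 1/n^s is σ(n) = Σ_{d | n} d. For n = 190, divisors are [1, 2, 5, 10, 19, 38, 95, 190]; summing: σ(190) = 360.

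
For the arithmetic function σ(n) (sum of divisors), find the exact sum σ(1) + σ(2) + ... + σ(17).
Σ_{n ≤ 17} σ(n) = 238

Compute σ(n) for each 1 ≤ n ≤ 17: σ(1) = 1, σ(2) = 3, σ(3) = 4, σ(4) = 7, σ(5) = 6, σ(6) = 12, σ(7) = 8, σ(8) = 15, σ(9) = 13, σ(10) = 18, σ(11) = 12, σ(12) = 28, σ(13) = 14, σ(14) = 24, σ(15) = 24, σ(16) = 31, σ(17) = 18. Summing all 17 values: 238. (Average order: Σ_{n ≤ x} σ(n) ~ (π²/12) x². For x = 17, (π²/12)·17² ≈ 237.69.)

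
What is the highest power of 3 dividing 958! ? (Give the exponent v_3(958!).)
v_3(958!) = 475

Legendre's formula: v_p(n!) = Σ_{k ≥ 1} ⌊n / p^k⌋. For p = 3, n = 958, the terms are:
  ⌊958/3^1⌋ = ⌊958/3⌋ = 319
  ⌊958/3^2⌋ = ⌊958/9⌋ = 106
  ⌊958/3^3⌋ = ⌊958/27⌋ = 35
  ⌊958/3^4⌋ = ⌊958/81⌋ = 11
  ⌊958/3^5⌋ = ⌊958/243⌋ = 3
  ⌊958/3^6⌋ = ⌊958/729⌋ = 1
(the next term ⌊958/3^7⌋ = 0, terminating the sum). Summing: v_3(958!) = 319 + 106 + 35 + 11 + 3 + 1 = 475.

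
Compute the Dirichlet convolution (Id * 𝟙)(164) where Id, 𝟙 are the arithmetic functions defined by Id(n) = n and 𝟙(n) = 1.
(Id * 𝟙)(164) = 294

Divisors of 164: [1, 2, 4, 41, 82, 164]. For each d | 164:
  d = 1: Id(1) · 𝟙(164/1) = 1 · 1 = 1
  d = 2: Id(2) · 𝟙(164/2) = 2 · 1 = 2
  d = 4: Id(4) · 𝟙(164/4) = 4 · 1 = 4
  d = 41: Id(41) · 𝟙(164/41) = 41 · 1 = 41
  d = 82: Id(82) · 𝟙(164/82) = 82 · 1 = 82
  d = 164: Id(164) · 𝟙(164/164) = 164 · 1 = 164
Summing: (Id * 𝟙)(164) = 1 + 2 + 4 + 41 + 82 + 164 = 294.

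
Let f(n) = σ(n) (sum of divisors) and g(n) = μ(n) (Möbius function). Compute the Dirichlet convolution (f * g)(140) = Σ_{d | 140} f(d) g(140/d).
(σ * μ)(140) = 140

Divisors of 140: [1, 2, 4, 5, 7, 10, 14, 20, 28, 35, 70, 140]. For each d | 140:
  d = 1: σ(1) · μ(140/1) = 1 · 0 = 0
  d = 2: σ(2) · μ(140/2) = 3 · -1 = -3
  d = 4: σ(4) · μ(140/4) = 7 · 1 = 7
  d = 5: σ(5) · μ(140/5) = 6 · 0 = 0
  d = 7: σ(7) · μ(140/7) = 8 · 0 = 0
  d = 10: σ(10) · μ(140/10) = 18 · 1 = 18
  d = 14: σ(14) · μ(140/14) = 24 · 1 = 24
  d = 20: σ(20) · μ(140/20) = 42 · -1 = -42
  d = 28: σ(28) · μ(140/28) = 56 · -1 = -56
  d = 35: σ(35) · μ(140/35) = 48 · 0 = 0
  d = 70: σ(70) · μ(140/70) = 144 · -1 = -144
  d = 140: σ(140) · μ(140/140) = 336 · 1 = 336
Summing: (σ * μ)(140) = 0 + -3 + 7 + 0 + 0 + 18 + 24 + -42 + -56 + 0 + -144 + 336 = 140.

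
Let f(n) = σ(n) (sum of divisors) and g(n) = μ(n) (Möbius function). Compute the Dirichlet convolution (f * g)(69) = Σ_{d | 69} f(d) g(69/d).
(σ * μ)(69) = 69

Divisors of 69: [1, 3, 23, 69]. For each d | 69:
  d = 1: σ(1) · μ(69/1) = 1 · 1 = 1
  d = 3: σ(3) · μ(69/3) = 4 · -1 = -4
  d = 23: σ(23) · μ(69/23) = 24 · -1 = -24
  d = 69: σ(69) · μ(69/69) = 96 · 1 = 96
Summing: (σ * μ)(69) = 1 + -4 + -24 + 96 = 69.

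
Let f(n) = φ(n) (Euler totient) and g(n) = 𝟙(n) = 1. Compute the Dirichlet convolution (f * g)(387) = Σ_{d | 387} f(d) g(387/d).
(φ * 𝟙)(387) = 387

Divisors of 387: [1, 3, 9, 43, 129, 387]. For each d | 387:
  d = 1: φ(1) · 𝟙(387/1) = 1 · 1 = 1
  d = 3: φ(3) · 𝟙(387/3) = 2 · 1 = 2
  d = 9: φ(9) · 𝟙(387/9) = 6 · 1 = 6
  d = 43: φ(43) · 𝟙(387/43) = 42 · 1 = 42
  d = 129: φ(129) · 𝟙(387/129) = 84 · 1 = 84
  d = 387: φ(387) · 𝟙(387/387) = 252 · 1 = 252
Summing: (φ * 𝟙)(387) = 1 + 2 + 6 + 42 + 84 + 252 = 387.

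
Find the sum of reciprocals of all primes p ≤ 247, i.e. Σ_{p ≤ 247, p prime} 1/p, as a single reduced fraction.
Σ 1/p = 506873196134241441348690763593294873492730445394823722837469097176314709804649267964680634478659521/256041159035492609053110100510385311995538591998443060216114576417920917800321526504084465112487730

π(247) = 53, so the primes ≤ 247 are [2, 3, 5, 7, 11, 13, 17, 19, 23, 29, 31, 37, 41, 43, 47, 53, 59, 61, 67, 71, 73, 79, 83, 89, 97, 101, 103, 107, 109, 113, 127, 131, 137, 139, 149, 151, 157, 163, 167, 173, 179, 181, 191, 193, 197, 199, 211, 223, 227, 229, 233, 239, 241]. Summing 1/p over these primes: 506873196134241441348690763593294873492730445394823722837469097176314709804649267964680634478659521/256041159035492609053110100510385311995538591998443060216114576417920917800321526504084465112487730 ≈ 1.9797. Mertens estimate ln ln(247) + 0.2615 ≈ 1.9680.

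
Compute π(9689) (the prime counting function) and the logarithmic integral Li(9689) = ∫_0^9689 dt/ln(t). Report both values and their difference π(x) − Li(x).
π(9689) = 1196;  Li(9689) ≈ 1212.31;  π(x) − Li(x) ≈ -16.31.

Direct count of primes ≤ 9689 gives π(9689) = 1196. Numerical evaluation of the logarithmic integral gives Li(9689) ≈ 1212.31. The difference π(x) − Li(x) ≈ -16.31 is typically negative for small/moderate x (Li(x) overestimates), though Littlewood's theorem shows this sign changes infinitely often.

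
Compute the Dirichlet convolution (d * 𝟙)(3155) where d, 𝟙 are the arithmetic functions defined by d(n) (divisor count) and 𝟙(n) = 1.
(d * 𝟙)(3155) = 9

Divisors of 3155: [1, 5, 631, 3155]. For each d | 3155:
  d = 1: d(1) · 𝟙(3155/1) = 1 · 1 = 1
  d = 5: d(5) · 𝟙(3155/5) = 2 · 1 = 2
  d = 631: d(631) · 𝟙(3155/631) = 2 · 1 = 2
  d = 3155: d(3155) · 𝟙(3155/3155) = 4 · 1 = 4
Summing: (d * 𝟙)(3155) = 1 + 2 + 2 + 4 = 9.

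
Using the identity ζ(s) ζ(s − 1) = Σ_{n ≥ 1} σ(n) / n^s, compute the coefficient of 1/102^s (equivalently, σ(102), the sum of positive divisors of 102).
σ(102) = 216

In the product (Σ m^0/m^s)(Σ k / k^s) = Σ (Σ_{d | n} d) / n^s, the coefficient of 1/n^s is σ(n) = Σ_{d | n} d. For n = 102, divisors are [1, 2, 3, 6, 17, 34, 51, 102]; summing: σ(102) = 216.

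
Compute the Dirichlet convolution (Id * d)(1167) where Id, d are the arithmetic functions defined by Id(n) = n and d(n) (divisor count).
(Id * d)(1167) = 1955

Divisors of 1167: [1, 3, 389, 1167]. For each d | 1167:
  d = 1: Id(1) · d(1167/1) = 1 · 4 = 4
  d = 3: Id(3) · d(1167/3) = 3 · 2 = 6
  d = 389: Id(389) · d(1167/389) = 389 · 2 = 778
  d = 1167: Id(1167) · d(1167/1167) = 1167 · 1 = 1167
Summing: (Id * d)(1167) = 4 + 6 + 778 + 1167 = 1955.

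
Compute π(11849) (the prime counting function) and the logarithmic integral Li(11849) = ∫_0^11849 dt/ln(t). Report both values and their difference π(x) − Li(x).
π(11849) = 1421;  Li(11849) ≈ 1445.01;  π(x) − Li(x) ≈ -24.01.

Direct count of primes ≤ 11849 gives π(11849) = 1421. Numerical evaluation of the logarithmic integral gives Li(11849) ≈ 1445.01. The difference π(x) − Li(x) ≈ -24.01 is typically negative for small/moderate x (Li(x) overestimates), though Littlewood's theorem shows this sign changes infinitely often.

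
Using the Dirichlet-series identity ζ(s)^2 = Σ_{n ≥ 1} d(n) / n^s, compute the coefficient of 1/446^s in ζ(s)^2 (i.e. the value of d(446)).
d(446) = 4

ζ(s)^2 = (Σ 1/m^s)(Σ 1/k^s). The coefficient of 1/n^s in the product is the number of ordered pairs (m, k) with mk = n, which equals d(n). For n = 446, divisors are [1, 2, 223, 446], so d(446) = 4.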